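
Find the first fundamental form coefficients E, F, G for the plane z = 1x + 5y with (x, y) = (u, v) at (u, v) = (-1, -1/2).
E = 2;  F = 5;  G = 26

Partials: r_u = (1, 0, 1), r_v = (0, 1, 5). As functions of (u, v):
  E = r_u · r_u = 2,
  F = r_u · r_v = 5,
  G = r_v · r_v = 26.
Evaluating at (u, v) = (-1, -1/2): E = 2, F = 5, G = 26.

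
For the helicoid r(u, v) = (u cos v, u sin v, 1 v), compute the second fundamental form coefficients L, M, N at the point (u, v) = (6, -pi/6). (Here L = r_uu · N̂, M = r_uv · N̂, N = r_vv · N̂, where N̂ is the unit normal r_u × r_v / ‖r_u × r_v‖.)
L = 0;  M = -sqrt(37)/37;  N = 0

Compute the unit normal N̂(u, v) = (sin(v)/sqrt(u^2 + 1), -cos(v)/sqrt(u^2 + 1), u/sqrt(u^2 + 1)), and the second partials r_uu, r_uv, r_vv. Take dot products:
  L(u, v) = r_uu · N̂ = 0,
  M(u, v) = r_uv · N̂ = -1/sqrt(u^2 + 1),
  N(u, v) = r_vv · N̂ = 0.
Evaluating at (u, v) = (6, -pi/6):
  L = 0, M = -sqrt(37)/37, N = 0.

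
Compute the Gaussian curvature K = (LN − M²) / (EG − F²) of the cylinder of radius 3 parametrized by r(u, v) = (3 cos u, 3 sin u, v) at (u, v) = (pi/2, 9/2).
K = 0

Coefficients of the first fundamental form: E = 9, F = 0, G = 1.
Coefficients of the second fundamental form: L = -3, M = 0, N = 0.
Assemble K = (LN − M²)/(EG − F²) = 0. At (u, v) = (pi/2, 9/2): K = 0.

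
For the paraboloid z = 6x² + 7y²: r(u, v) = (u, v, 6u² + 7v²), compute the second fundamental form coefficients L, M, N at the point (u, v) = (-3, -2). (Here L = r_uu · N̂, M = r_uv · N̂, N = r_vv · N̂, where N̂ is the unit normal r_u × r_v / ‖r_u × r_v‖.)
L = 12*sqrt(2081)/2081;  M = 0;  N = 14*sqrt(2081)/2081

Compute the unit normal N̂(u, v) = (-12*u/sqrt(144*u^2 + 196*v^2 + 1), -14*v/sqrt(144*u^2 + 196*v^2 + 1), 1/sqrt(144*u^2 + 196*v^2 + 1)), and the second partials r_uu, r_uv, r_vv. Take dot products:
  L(u, v) = r_uu · N̂ = 12/sqrt(144*u^2 + 196*v^2 + 1),
  M(u, v) = r_uv · N̂ = 0,
  N(u, v) = r_vv · N̂ = 14/sqrt(144*u^2 + 196*v^2 + 1).
Evaluating at (u, v) = (-3, -2):
  L = 12*sqrt(2081)/2081, M = 0, N = 14*sqrt(2081)/2081.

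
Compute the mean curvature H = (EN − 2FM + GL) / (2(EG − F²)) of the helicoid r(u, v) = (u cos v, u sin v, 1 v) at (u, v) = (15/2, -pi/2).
H = 0

With E = 1, F = 0, G = u^2 + 1, L = 0, M = -1/sqrt(u^2 + 1), N = 0, assemble
  H = (EN − 2FM + GL) / (2(EG − F²)) = 0.
At (u, v) = (15/2, -pi/2): H = 0.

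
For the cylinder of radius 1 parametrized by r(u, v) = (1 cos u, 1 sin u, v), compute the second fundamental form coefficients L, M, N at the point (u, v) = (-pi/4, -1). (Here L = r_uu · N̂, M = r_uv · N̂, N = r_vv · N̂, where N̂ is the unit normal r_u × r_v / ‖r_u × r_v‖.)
L = -1;  M = 0;  N = 0

Compute the unit normal N̂(u, v) = (cos(u), sin(u), 0), and the second partials r_uu, r_uv, r_vv. Take dot products:
  L(u, v) = r_uu · N̂ = -1,
  M(u, v) = r_uv · N̂ = 0,
  N(u, v) = r_vv · N̂ = 0.
Evaluating at (u, v) = (-pi/4, -1):
  L = -1, M = 0, N = 0.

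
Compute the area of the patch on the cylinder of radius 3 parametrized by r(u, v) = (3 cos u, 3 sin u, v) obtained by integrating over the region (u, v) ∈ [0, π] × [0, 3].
Area = 9*pi

Area = ∫∫ √(EG − F²) du dv with √(EG − F²) = 3. Integrating over [0, π] × [0, 3] gives 9*pi.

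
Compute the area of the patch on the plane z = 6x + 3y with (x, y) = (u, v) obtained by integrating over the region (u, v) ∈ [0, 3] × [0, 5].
Area = 15*sqrt(46)

Area = ∫∫ √(EG − F²) du dv with √(EG − F²) = sqrt(46). Integrating over [0, 3] × [0, 5] gives 15*sqrt(46).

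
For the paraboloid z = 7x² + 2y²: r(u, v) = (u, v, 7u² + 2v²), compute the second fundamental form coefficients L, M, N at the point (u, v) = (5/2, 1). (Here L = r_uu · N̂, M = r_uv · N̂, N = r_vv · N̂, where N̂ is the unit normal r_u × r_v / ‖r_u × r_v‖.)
L = 7*sqrt(138)/207;  M = 0;  N = 2*sqrt(138)/207

Compute the unit normal N̂(u, v) = (-14*u/sqrt(196*u^2 + 16*v^2 + 1), -4*v/sqrt(196*u^2 + 16*v^2 + 1), 1/sqrt(196*u^2 + 16*v^2 + 1)), and the second partials r_uu, r_uv, r_vv. Take dot products:
  L(u, v) = r_uu · N̂ = 14/sqrt(196*u^2 + 16*v^2 + 1),
  M(u, v) = r_uv · N̂ = 0,
  N(u, v) = r_vv · N̂ = 4/sqrt(196*u^2 + 16*v^2 + 1).
Evaluating at (u, v) = (5/2, 1):
  L = 7*sqrt(138)/207, M = 0, N = 2*sqrt(138)/207.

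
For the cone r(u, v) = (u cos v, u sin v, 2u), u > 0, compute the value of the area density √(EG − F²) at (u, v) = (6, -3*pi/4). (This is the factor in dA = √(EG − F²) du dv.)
√(EG − F²)|_{(6, -3*pi/4)} = 6*sqrt(5)

E = 5, F = 0, G = u^2, so EG − F² = 5*u^2. Taking the positive square root: √(EG − F²) = sqrt(5)*Abs(u). At (u, v) = (6, -3*pi/4): 6*sqrt(5).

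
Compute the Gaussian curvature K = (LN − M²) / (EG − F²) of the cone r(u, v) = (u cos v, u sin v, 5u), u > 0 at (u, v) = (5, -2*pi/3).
K = 0

Coefficients of the first fundamental form: E = 26, F = 0, G = u^2.
Coefficients of the second fundamental form: L = 0, M = 0, N = 5*sqrt(26)*u^2/(26*Abs(u)).
Assemble K = (LN − M²)/(EG − F²) = 0. At (u, v) = (5, -2*pi/3): K = 0.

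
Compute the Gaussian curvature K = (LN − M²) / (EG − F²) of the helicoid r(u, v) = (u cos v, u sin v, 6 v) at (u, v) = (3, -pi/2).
K = -4/225

Coefficients of the first fundamental form: E = 1, F = 0, G = u^2 + 36.
Coefficients of the second fundamental form: L = 0, M = -6/sqrt(u^2 + 36), N = 0.
Assemble K = (LN − M²)/(EG − F²) = -36/(u^2 + 36)^2. At (u, v) = (3, -pi/2): K = -4/225.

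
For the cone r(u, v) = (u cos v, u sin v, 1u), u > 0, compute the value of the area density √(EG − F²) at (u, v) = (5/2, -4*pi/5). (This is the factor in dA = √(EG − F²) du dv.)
√(EG − F²)|_{(5/2, -4*pi/5)} = 5*sqrt(2)/2

E = 2, F = 0, G = u^2, so EG − F² = 2*u^2. Taking the positive square root: √(EG − F²) = sqrt(2)*Abs(u). At (u, v) = (5/2, -4*pi/5): 5*sqrt(2)/2.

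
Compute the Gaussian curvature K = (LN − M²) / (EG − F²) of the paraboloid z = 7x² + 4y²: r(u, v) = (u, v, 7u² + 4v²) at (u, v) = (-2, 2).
K = 112/1083681

Coefficients of the first fundamental form: E = 196*u^2 + 1, F = 112*u*v, G = 64*v^2 + 1.
Coefficients of the second fundamental form: L = 14/sqrt(196*u^2 + 64*v^2 + 1), M = 0, N = 8/sqrt(196*u^2 + 64*v^2 + 1).
Assemble K = (LN − M²)/(EG − F²) = 112/(38416*u^4 + 25088*u^2*v^2 + 392*u^2 + 4096*v^4 + 128*v^2 + 1). At (u, v) = (-2, 2): K = 112/1083681.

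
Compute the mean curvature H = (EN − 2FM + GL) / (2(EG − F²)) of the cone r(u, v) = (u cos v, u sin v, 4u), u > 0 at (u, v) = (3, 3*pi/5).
H = 2*sqrt(17)/51

With E = 17, F = 0, G = u^2, L = 0, M = 0, N = 4*sqrt(17)*u^2/(17*Abs(u)), assemble
  H = (EN − 2FM + GL) / (2(EG − F²)) = 2*sqrt(17)/(17*Abs(u)).
At (u, v) = (3, 3*pi/5): H = 2*sqrt(17)/51.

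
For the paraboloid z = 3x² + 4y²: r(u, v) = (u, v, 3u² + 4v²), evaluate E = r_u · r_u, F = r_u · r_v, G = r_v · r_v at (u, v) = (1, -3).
E = 37;  F = -144;  G = 577

Partials: r_u = (1, 0, 6*u), r_v = (0, 1, 8*v). As functions of (u, v):
  E = r_u · r_u = 36*u^2 + 1,
  F = r_u · r_v = 48*u*v,
  G = r_v · r_v = 64*v^2 + 1.
Evaluating at (u, v) = (1, -3): E = 37, F = -144, G = 577.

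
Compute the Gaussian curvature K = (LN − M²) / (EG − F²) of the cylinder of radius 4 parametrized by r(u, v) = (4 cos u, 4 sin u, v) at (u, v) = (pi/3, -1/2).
K = 0

Coefficients of the first fundamental form: E = 16, F = 0, G = 1.
Coefficients of the second fundamental form: L = -4, M = 0, N = 0.
Assemble K = (LN − M²)/(EG − F²) = 0. At (u, v) = (pi/3, -1/2): K = 0.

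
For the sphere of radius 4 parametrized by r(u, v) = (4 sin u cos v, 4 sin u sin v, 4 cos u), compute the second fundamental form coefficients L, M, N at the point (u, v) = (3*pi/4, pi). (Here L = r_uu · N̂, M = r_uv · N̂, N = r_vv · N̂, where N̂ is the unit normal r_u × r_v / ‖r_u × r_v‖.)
L = -4;  M = 0;  N = -2

Compute the unit normal N̂(u, v) = (sin(u)^2*cos(v)/Abs(sin(u)), sin(u)^2*sin(v)/Abs(sin(u)), sin(2*u)/(2*Abs(sin(u)))), and the second partials r_uu, r_uv, r_vv. Take dot products:
  L(u, v) = r_uu · N̂ = -4*sin(u)/Abs(sin(u)),
  M(u, v) = r_uv · N̂ = 0,
  N(u, v) = r_vv · N̂ = -4*sin(u)^3/Abs(sin(u)).
Evaluating at (u, v) = (3*pi/4, pi):
  L = -4, M = 0, N = -2.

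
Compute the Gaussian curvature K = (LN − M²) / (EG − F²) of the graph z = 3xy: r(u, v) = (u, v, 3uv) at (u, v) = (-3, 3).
K = -9/26569

Coefficients of the first fundamental form: E = 9*v^2 + 1, F = 9*u*v, G = 9*u^2 + 1.
Coefficients of the second fundamental form: L = 0, M = 3/sqrt(9*u^2 + 9*v^2 + 1), N = 0.
Assemble K = (LN − M²)/(EG − F²) = -9/(81*u^4 + 162*u^2*v^2 + 18*u^2 + 81*v^4 + 18*v^2 + 1). At (u, v) = (-3, 3): K = -9/26569.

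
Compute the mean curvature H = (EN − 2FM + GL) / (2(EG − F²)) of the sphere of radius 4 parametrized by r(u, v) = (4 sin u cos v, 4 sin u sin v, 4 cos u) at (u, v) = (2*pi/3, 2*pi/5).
H = -1/4

With E = 16, F = 0, G = 16*sin(u)^2, L = -4*sin(u)/Abs(sin(u)), M = 0, N = -4*sin(u)^3/Abs(sin(u)), assemble
  H = (EN − 2FM + GL) / (2(EG − F²)) = -sin(u)/(4*Abs(sin(u))).
At (u, v) = (2*pi/3, 2*pi/5): H = -1/4.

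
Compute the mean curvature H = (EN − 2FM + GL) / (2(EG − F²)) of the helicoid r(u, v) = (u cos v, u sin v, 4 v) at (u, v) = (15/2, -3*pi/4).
H = 0

With E = 1, F = 0, G = u^2 + 16, L = 0, M = -4/sqrt(u^2 + 16), N = 0, assemble
  H = (EN − 2FM + GL) / (2(EG − F²)) = 0.
At (u, v) = (15/2, -3*pi/4): H = 0.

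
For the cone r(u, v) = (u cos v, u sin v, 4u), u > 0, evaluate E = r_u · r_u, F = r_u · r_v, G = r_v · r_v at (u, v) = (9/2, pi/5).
E = 17;  F = 0;  G = 81/4

Partials: r_u = (cos(v), sin(v), 4), r_v = (-u*sin(v), u*cos(v), 0). As functions of (u, v):
  E = r_u · r_u = 17,
  F = r_u · r_v = 0,
  G = r_v · r_v = u^2.
Evaluating at (u, v) = (9/2, pi/5): E = 17, F = 0, G = 81/4.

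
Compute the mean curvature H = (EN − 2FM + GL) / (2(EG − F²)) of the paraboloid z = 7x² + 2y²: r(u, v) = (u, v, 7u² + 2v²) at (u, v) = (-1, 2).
H = 283*sqrt(29)/7569

With E = 196*u^2 + 1, F = 56*u*v, G = 16*v^2 + 1, L = 14/sqrt(196*u^2 + 16*v^2 + 1), M = 0, N = 4/sqrt(196*u^2 + 16*v^2 + 1), assemble
  H = (EN − 2FM + GL) / (2(EG − F²)) = (392*u^2 + 112*v^2 + 9)/(196*u^2 + 16*v^2 + 1)^(3/2).
At (u, v) = (-1, 2): H = 283*sqrt(29)/7569.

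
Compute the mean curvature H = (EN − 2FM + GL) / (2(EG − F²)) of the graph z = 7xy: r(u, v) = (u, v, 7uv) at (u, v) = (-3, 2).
H = 1029*sqrt(638)/203522

With E = 49*v^2 + 1, F = 49*u*v, G = 49*u^2 + 1, L = 0, M = 7/sqrt(49*u^2 + 49*v^2 + 1), N = 0, assemble
  H = (EN − 2FM + GL) / (2(EG − F²)) = -343*u*v/(49*u^2 + 49*v^2 + 1)^(3/2).
At (u, v) = (-3, 2): H = 1029*sqrt(638)/203522.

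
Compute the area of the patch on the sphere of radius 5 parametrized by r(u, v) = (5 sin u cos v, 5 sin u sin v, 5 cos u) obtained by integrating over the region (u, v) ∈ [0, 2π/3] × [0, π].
Area = 75*pi/2

Area = ∫∫ √(EG − F²) du dv with √(EG − F²) = 25*Abs(sin(u)). Integrating over [0, 2π/3] × [0, π] gives 75*pi/2.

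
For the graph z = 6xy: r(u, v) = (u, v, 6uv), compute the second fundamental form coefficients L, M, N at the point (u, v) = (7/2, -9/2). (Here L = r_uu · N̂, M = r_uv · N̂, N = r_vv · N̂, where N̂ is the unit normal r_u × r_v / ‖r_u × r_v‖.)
L = 0;  M = 6*sqrt(1171)/1171;  N = 0

Compute the unit normal N̂(u, v) = (-6*v/sqrt(36*u^2 + 36*v^2 + 1), -6*u/sqrt(36*u^2 + 36*v^2 + 1), 1/sqrt(36*u^2 + 36*v^2 + 1)), and the second partials r_uu, r_uv, r_vv. Take dot products:
  L(u, v) = r_uu · N̂ = 0,
  M(u, v) = r_uv · N̂ = 6/sqrt(36*u^2 + 36*v^2 + 1),
  N(u, v) = r_vv · N̂ = 0.
Evaluating at (u, v) = (7/2, -9/2):
  L = 0, M = 6*sqrt(1171)/1171, N = 0.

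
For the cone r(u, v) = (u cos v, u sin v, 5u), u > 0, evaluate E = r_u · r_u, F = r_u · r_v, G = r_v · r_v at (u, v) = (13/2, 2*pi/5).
E = 26;  F = 0;  G = 169/4

Partials: r_u = (cos(v), sin(v), 5), r_v = (-u*sin(v), u*cos(v), 0). As functions of (u, v):
  E = r_u · r_u = 26,
  F = r_u · r_v = 0,
  G = r_v · r_v = u^2.
Evaluating at (u, v) = (13/2, 2*pi/5): E = 26, F = 0, G = 169/4.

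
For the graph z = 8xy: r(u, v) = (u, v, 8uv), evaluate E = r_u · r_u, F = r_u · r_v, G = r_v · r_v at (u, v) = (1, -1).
E = 65;  F = -64;  G = 65

Partials: r_u = (1, 0, 8*v), r_v = (0, 1, 8*u). As functions of (u, v):
  E = r_u · r_u = 64*v^2 + 1,
  F = r_u · r_v = 64*u*v,
  G = r_v · r_v = 64*u^2 + 1.
Evaluating at (u, v) = (1, -1): E = 65, F = -64, G = 65.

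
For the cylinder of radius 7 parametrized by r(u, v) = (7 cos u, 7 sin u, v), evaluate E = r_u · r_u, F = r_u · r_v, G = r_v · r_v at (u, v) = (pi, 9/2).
E = 49;  F = 0;  G = 1

Partials: r_u = (-7*sin(u), 7*cos(u), 0), r_v = (0, 0, 1). As functions of (u, v):
  E = r_u · r_u = 49,
  F = r_u · r_v = 0,
  G = r_v · r_v = 1.
Evaluating at (u, v) = (pi, 9/2): E = 49, F = 0, G = 1.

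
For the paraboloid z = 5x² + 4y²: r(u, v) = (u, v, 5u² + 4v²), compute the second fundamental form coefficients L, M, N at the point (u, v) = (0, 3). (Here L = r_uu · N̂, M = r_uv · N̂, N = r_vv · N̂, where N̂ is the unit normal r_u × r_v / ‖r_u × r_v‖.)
L = 10*sqrt(577)/577;  M = 0;  N = 8*sqrt(577)/577

Compute the unit normal N̂(u, v) = (-10*u/sqrt(100*u^2 + 64*v^2 + 1), -8*v/sqrt(100*u^2 + 64*v^2 + 1), 1/sqrt(100*u^2 + 64*v^2 + 1)), and the second partials r_uu, r_uv, r_vv. Take dot products:
  L(u, v) = r_uu · N̂ = 10/sqrt(100*u^2 + 64*v^2 + 1),
  M(u, v) = r_uv · N̂ = 0,
  N(u, v) = r_vv · N̂ = 8/sqrt(100*u^2 + 64*v^2 + 1).
Evaluating at (u, v) = (0, 3):
  L = 10*sqrt(577)/577, M = 0, N = 8*sqrt(577)/577.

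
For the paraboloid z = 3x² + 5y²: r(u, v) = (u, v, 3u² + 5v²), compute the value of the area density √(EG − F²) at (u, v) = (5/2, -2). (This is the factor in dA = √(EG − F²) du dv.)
√(EG − F²)|_{(5/2, -2)} = sqrt(626)

E = 36*u^2 + 1, F = 60*u*v, G = 100*v^2 + 1, so EG − F² = 36*u^2 + 100*v^2 + 1. Taking the positive square root: √(EG − F²) = sqrt(36*u^2 + 100*v^2 + 1). At (u, v) = (5/2, -2): sqrt(626).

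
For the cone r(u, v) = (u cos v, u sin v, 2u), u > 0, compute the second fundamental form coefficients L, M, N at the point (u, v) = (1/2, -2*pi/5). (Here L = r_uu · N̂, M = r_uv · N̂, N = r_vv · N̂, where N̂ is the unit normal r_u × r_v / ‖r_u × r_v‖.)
L = 0;  M = 0;  N = sqrt(5)/5

Compute the unit normal N̂(u, v) = (-2*sqrt(5)*u*cos(v)/(5*Abs(u)), -2*sqrt(5)*u*sin(v)/(5*Abs(u)), sqrt(5)*u/(5*Abs(u))), and the second partials r_uu, r_uv, r_vv. Take dot products:
  L(u, v) = r_uu · N̂ = 0,
  M(u, v) = r_uv · N̂ = 0,
  N(u, v) = r_vv · N̂ = 2*sqrt(5)*u^2/(5*Abs(u)).
Evaluating at (u, v) = (1/2, -2*pi/5):
  L = 0, M = 0, N = sqrt(5)/5.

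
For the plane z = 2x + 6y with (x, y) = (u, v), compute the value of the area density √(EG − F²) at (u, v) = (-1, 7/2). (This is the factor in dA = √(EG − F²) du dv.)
√(EG − F²)|_{(-1, 7/2)} = sqrt(41)

E = 5, F = 12, G = 37, so EG − F² = 41. Taking the positive square root: √(EG − F²) = sqrt(41). At (u, v) = (-1, 7/2): sqrt(41).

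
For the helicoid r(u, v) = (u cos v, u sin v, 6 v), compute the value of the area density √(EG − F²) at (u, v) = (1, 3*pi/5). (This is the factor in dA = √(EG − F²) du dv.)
√(EG − F²)|_{(1, 3*pi/5)} = sqrt(37)

E = 1, F = 0, G = u^2 + 36, so EG − F² = u^2 + 36. Taking the positive square root: √(EG − F²) = sqrt(u^2 + 36). At (u, v) = (1, 3*pi/5): sqrt(37).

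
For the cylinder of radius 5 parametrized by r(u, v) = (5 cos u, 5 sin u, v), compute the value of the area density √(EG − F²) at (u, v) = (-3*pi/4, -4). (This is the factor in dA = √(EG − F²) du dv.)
√(EG − F²)|_{(-3*pi/4, -4)} = 5

E = 25, F = 0, G = 1, so EG − F² = 25. Taking the positive square root: √(EG − F²) = 5. At (u, v) = (-3*pi/4, -4): 5.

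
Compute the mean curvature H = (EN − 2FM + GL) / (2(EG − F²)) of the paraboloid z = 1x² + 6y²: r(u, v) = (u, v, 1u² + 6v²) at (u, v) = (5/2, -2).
H = 733*sqrt(602)/362404

With E = 4*u^2 + 1, F = 24*u*v, G = 144*v^2 + 1, L = 2/sqrt(4*u^2 + 144*v^2 + 1), M = 0, N = 12/sqrt(4*u^2 + 144*v^2 + 1), assemble
  H = (EN − 2FM + GL) / (2(EG − F²)) = (24*u^2 + 144*v^2 + 7)/(4*u^2 + 144*v^2 + 1)^(3/2).
At (u, v) = (5/2, -2): H = 733*sqrt(602)/362404.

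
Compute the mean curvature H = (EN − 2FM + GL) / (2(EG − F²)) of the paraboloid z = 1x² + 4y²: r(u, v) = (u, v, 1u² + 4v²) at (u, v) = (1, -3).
H = 597*sqrt(581)/337561

With E = 4*u^2 + 1, F = 16*u*v, G = 64*v^2 + 1, L = 2/sqrt(4*u^2 + 64*v^2 + 1), M = 0, N = 8/sqrt(4*u^2 + 64*v^2 + 1), assemble
  H = (EN − 2FM + GL) / (2(EG − F²)) = (16*u^2 + 64*v^2 + 5)/(4*u^2 + 64*v^2 + 1)^(3/2).
At (u, v) = (1, -3): H = 597*sqrt(581)/337561.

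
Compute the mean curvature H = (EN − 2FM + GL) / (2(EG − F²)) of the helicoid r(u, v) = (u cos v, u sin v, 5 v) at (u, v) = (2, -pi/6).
H = 0

With E = 1, F = 0, G = u^2 + 25, L = 0, M = -5/sqrt(u^2 + 25), N = 0, assemble
  H = (EN − 2FM + GL) / (2(EG − F²)) = 0.
At (u, v) = (2, -pi/6): H = 0.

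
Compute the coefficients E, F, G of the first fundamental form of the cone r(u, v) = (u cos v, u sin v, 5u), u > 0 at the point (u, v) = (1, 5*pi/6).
E = 26;  F = 0;  G = 1

Partials: r_u = (cos(v), sin(v), 5), r_v = (-u*sin(v), u*cos(v), 0). As functions of (u, v):
  E = r_u · r_u = 26,
  F = r_u · r_v = 0,
  G = r_v · r_v = u^2.
Evaluating at (u, v) = (1, 5*pi/6): E = 26, F = 0, G = 1.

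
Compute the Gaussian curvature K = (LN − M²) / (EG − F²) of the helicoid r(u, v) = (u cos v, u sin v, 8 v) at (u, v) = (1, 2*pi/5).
K = -64/4225

Coefficients of the first fundamental form: E = 1, F = 0, G = u^2 + 64.
Coefficients of the second fundamental form: L = 0, M = -8/sqrt(u^2 + 64), N = 0.
Assemble K = (LN − M²)/(EG − F²) = -64/(u^2 + 64)^2. At (u, v) = (1, 2*pi/5): K = -64/4225.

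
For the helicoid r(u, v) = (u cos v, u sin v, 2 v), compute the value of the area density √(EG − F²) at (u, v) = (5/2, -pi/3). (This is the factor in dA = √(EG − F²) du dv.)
√(EG − F²)|_{(5/2, -pi/3)} = sqrt(41)/2

E = 1, F = 0, G = u^2 + 4, so EG − F² = u^2 + 4. Taking the positive square root: √(EG − F²) = sqrt(u^2 + 4). At (u, v) = (5/2, -pi/3): sqrt(41)/2.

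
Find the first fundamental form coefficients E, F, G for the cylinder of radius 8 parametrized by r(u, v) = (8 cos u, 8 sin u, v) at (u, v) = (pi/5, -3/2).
E = 64;  F = 0;  G = 1

Partials: r_u = (-8*sin(u), 8*cos(u), 0), r_v = (0, 0, 1). As functions of (u, v):
  E = r_u · r_u = 64,
  F = r_u · r_v = 0,
  G = r_v · r_v = 1.
Evaluating at (u, v) = (pi/5, -3/2): E = 64, F = 0, G = 1.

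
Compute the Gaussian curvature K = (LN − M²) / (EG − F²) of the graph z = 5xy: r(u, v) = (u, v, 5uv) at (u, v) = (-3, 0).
K = -25/51076

Coefficients of the first fundamental form: E = 25*v^2 + 1, F = 25*u*v, G = 25*u^2 + 1.
Coefficients of the second fundamental form: L = 0, M = 5/sqrt(25*u^2 + 25*v^2 + 1), N = 0.
Assemble K = (LN − M²)/(EG − F²) = -25/(625*u^4 + 1250*u^2*v^2 + 50*u^2 + 625*v^4 + 50*v^2 + 1). At (u, v) = (-3, 0): K = -25/51076.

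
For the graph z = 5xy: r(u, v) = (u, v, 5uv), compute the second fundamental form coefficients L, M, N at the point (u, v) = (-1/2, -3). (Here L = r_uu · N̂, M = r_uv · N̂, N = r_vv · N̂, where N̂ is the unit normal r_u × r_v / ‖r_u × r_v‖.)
L = 0;  M = 10*sqrt(929)/929;  N = 0

Compute the unit normal N̂(u, v) = (-5*v/sqrt(25*u^2 + 25*v^2 + 1), -5*u/sqrt(25*u^2 + 25*v^2 + 1), 1/sqrt(25*u^2 + 25*v^2 + 1)), and the second partials r_uu, r_uv, r_vv. Take dot products:
  L(u, v) = r_uu · N̂ = 0,
  M(u, v) = r_uv · N̂ = 5/sqrt(25*u^2 + 25*v^2 + 1),
  N(u, v) = r_vv · N̂ = 0.
Evaluating at (u, v) = (-1/2, -3):
  L = 0, M = 10*sqrt(929)/929, N = 0.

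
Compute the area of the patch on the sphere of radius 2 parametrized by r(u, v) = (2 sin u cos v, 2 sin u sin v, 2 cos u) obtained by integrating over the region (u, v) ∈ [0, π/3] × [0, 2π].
Area = 4*pi

Area = ∫∫ √(EG − F²) du dv with √(EG − F²) = 4*Abs(sin(u)). Integrating over [0, π/3] × [0, 2π] gives 4*pi.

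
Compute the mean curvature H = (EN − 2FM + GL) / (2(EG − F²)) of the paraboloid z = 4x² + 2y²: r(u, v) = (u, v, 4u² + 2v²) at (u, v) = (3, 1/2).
H = 1174*sqrt(581)/337561

With E = 64*u^2 + 1, F = 32*u*v, G = 16*v^2 + 1, L = 8/sqrt(64*u^2 + 16*v^2 + 1), M = 0, N = 4/sqrt(64*u^2 + 16*v^2 + 1), assemble
  H = (EN − 2FM + GL) / (2(EG − F²)) = 2*(64*u^2 + 32*v^2 + 3)/(64*u^2 + 16*v^2 + 1)^(3/2).
At (u, v) = (3, 1/2): H = 1174*sqrt(581)/337561.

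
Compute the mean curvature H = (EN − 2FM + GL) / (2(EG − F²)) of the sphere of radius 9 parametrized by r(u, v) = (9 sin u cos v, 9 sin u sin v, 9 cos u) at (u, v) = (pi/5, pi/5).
H = -1/9

With E = 81, F = 0, G = 81*sin(u)^2, L = -9*sin(u)/Abs(sin(u)), M = 0, N = -9*sin(u)^3/Abs(sin(u)), assemble
  H = (EN − 2FM + GL) / (2(EG − F²)) = -sin(u)/(9*Abs(sin(u))).
At (u, v) = (pi/5, pi/5): H = -1/9.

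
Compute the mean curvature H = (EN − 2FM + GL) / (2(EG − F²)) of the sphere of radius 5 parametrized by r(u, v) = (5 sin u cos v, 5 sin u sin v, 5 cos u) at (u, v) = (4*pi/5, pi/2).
H = -1/5

With E = 25, F = 0, G = 25*sin(u)^2, L = -5*sin(u)/Abs(sin(u)), M = 0, N = -5*sin(u)^3/Abs(sin(u)), assemble
  H = (EN − 2FM + GL) / (2(EG − F²)) = -sin(u)/(5*Abs(sin(u))).
At (u, v) = (4*pi/5, pi/2): H = -1/5.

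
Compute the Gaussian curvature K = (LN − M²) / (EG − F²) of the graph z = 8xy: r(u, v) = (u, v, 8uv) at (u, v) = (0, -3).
K = -64/332929

Coefficients of the first fundamental form: E = 64*v^2 + 1, F = 64*u*v, G = 64*u^2 + 1.
Coefficients of the second fundamental form: L = 0, M = 8/sqrt(64*u^2 + 64*v^2 + 1), N = 0.
Assemble K = (LN − M²)/(EG − F²) = -64/(4096*u^4 + 8192*u^2*v^2 + 128*u^2 + 4096*v^4 + 128*v^2 + 1). At (u, v) = (0, -3): K = -64/332929.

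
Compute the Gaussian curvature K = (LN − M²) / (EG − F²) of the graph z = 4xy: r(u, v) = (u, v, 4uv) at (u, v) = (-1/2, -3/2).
K = -16/1681

Coefficients of the first fundamental form: E = 16*v^2 + 1, F = 16*u*v, G = 16*u^2 + 1.
Coefficients of the second fundamental form: L = 0, M = 4/sqrt(16*u^2 + 16*v^2 + 1), N = 0.
Assemble K = (LN − M²)/(EG − F²) = -16/(256*u^4 + 512*u^2*v^2 + 32*u^2 + 256*v^4 + 32*v^2 + 1). At (u, v) = (-1/2, -3/2): K = -16/1681.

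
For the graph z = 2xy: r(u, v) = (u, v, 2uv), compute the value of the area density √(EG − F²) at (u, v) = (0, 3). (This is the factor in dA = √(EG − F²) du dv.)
√(EG − F²)|_{(0, 3)} = sqrt(37)

E = 4*v^2 + 1, F = 4*u*v, G = 4*u^2 + 1, so EG − F² = 4*u^2 + 4*v^2 + 1. Taking the positive square root: √(EG − F²) = sqrt(4*u^2 + 4*v^2 + 1). At (u, v) = (0, 3): sqrt(37).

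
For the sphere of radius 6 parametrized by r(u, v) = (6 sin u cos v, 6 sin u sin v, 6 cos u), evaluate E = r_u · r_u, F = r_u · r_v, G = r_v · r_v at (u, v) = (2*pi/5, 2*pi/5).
E = 36;  F = 0;  G = 9*sqrt(5)/2 + 45/2

Partials: r_u = (6*cos(u)*cos(v), 6*sin(v)*cos(u), -6*sin(u)), r_v = (-6*sin(u)*sin(v), 6*sin(u)*cos(v), 0). As functions of (u, v):
  E = r_u · r_u = 36,
  F = r_u · r_v = 0,
  G = r_v · r_v = 36*sin(u)^2.
Evaluating at (u, v) = (2*pi/5, 2*pi/5): E = 36, F = 0, G = 9*sqrt(5)/2 + 45/2.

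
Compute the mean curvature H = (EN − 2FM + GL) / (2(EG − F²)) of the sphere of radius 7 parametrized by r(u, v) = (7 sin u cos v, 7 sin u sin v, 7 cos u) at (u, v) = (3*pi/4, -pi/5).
H = -1/7

With E = 49, F = 0, G = 49*sin(u)^2, L = -7*sin(u)/Abs(sin(u)), M = 0, N = -7*sin(u)^3/Abs(sin(u)), assemble
  H = (EN − 2FM + GL) / (2(EG − F²)) = -sin(u)/(7*Abs(sin(u))).
At (u, v) = (3*pi/4, -pi/5): H = -1/7.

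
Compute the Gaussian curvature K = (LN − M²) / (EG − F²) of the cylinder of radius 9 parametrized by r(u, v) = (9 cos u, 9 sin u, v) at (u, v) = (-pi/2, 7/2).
K = 0

Coefficients of the first fundamental form: E = 81, F = 0, G = 1.
Coefficients of the second fundamental form: L = -9, M = 0, N = 0.
Assemble K = (LN − M²)/(EG − F²) = 0. At (u, v) = (-pi/2, 7/2): K = 0.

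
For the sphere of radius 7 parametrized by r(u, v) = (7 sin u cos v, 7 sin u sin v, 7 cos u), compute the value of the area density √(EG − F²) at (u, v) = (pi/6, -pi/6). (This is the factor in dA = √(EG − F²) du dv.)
√(EG − F²)|_{(pi/6, -pi/6)} = 49/2

E = 49, F = 0, G = 49*sin(u)^2, so EG − F² = 2401*sin(u)^2. Taking the positive square root: √(EG − F²) = 49*Abs(sin(u)). At (u, v) = (pi/6, -pi/6): 49/2.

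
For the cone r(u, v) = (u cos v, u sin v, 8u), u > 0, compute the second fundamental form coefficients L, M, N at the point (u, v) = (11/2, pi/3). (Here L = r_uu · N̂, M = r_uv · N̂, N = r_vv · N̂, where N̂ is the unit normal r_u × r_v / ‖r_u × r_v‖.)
L = 0;  M = 0;  N = 44*sqrt(65)/65

Compute the unit normal N̂(u, v) = (-8*sqrt(65)*u*cos(v)/(65*Abs(u)), -8*sqrt(65)*u*sin(v)/(65*Abs(u)), sqrt(65)*u/(65*Abs(u))), and the second partials r_uu, r_uv, r_vv. Take dot products:
  L(u, v) = r_uu · N̂ = 0,
  M(u, v) = r_uv · N̂ = 0,
  N(u, v) = r_vv · N̂ = 8*sqrt(65)*u^2/(65*Abs(u)).
Evaluating at (u, v) = (11/2, pi/3):
  L = 0, M = 0, N = 44*sqrt(65)/65.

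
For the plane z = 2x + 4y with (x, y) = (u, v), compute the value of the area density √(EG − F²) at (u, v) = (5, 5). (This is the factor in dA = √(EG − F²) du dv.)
√(EG − F²)|_{(5, 5)} = sqrt(21)

E = 5, F = 8, G = 17, so EG − F² = 21. Taking the positive square root: √(EG − F²) = sqrt(21). At (u, v) = (5, 5): sqrt(21).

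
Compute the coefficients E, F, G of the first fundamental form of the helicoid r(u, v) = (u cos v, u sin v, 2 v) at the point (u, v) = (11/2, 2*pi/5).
E = 1;  F = 0;  G = 137/4

Partials: r_u = (cos(v), sin(v), 0), r_v = (-u*sin(v), u*cos(v), 2). As functions of (u, v):
  E = r_u · r_u = 1,
  F = r_u · r_v = 0,
  G = r_v · r_v = u^2 + 4.
Evaluating at (u, v) = (11/2, 2*pi/5): E = 1, F = 0, G = 137/4.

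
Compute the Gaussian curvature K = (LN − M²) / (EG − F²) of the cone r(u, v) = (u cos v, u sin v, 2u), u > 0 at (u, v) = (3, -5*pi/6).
K = 0

Coefficients of the first fundamental form: E = 5, F = 0, G = u^2.
Coefficients of the second fundamental form: L = 0, M = 0, N = 2*sqrt(5)*u^2/(5*Abs(u)).
Assemble K = (LN − M²)/(EG − F²) = 0. At (u, v) = (3, -5*pi/6): K = 0.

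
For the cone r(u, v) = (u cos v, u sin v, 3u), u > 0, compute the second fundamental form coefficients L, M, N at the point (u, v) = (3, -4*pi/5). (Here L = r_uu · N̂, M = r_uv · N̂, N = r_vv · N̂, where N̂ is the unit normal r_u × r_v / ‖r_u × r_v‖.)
L = 0;  M = 0;  N = 9*sqrt(10)/10

Compute the unit normal N̂(u, v) = (-3*sqrt(10)*u*cos(v)/(10*Abs(u)), -3*sqrt(10)*u*sin(v)/(10*Abs(u)), sqrt(10)*u/(10*Abs(u))), and the second partials r_uu, r_uv, r_vv. Take dot products:
  L(u, v) = r_uu · N̂ = 0,
  M(u, v) = r_uv · N̂ = 0,
  N(u, v) = r_vv · N̂ = 3*sqrt(10)*u^2/(10*Abs(u)).
Evaluating at (u, v) = (3, -4*pi/5):
  L = 0, M = 0, N = 9*sqrt(10)/10.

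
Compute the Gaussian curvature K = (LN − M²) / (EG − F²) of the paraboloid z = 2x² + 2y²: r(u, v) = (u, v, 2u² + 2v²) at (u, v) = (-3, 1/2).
K = 16/22201

Coefficients of the first fundamental form: E = 16*u^2 + 1, F = 16*u*v, G = 16*v^2 + 1.
Coefficients of the second fundamental form: L = 4/sqrt(16*u^2 + 16*v^2 + 1), M = 0, N = 4/sqrt(16*u^2 + 16*v^2 + 1).
Assemble K = (LN − M²)/(EG − F²) = 16/(256*u^4 + 512*u^2*v^2 + 32*u^2 + 256*v^4 + 32*v^2 + 1). At (u, v) = (-3, 1/2): K = 16/22201.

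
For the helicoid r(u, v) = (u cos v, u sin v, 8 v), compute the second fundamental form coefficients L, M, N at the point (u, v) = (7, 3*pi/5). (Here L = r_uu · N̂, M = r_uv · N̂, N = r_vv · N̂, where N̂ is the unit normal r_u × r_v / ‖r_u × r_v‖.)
L = 0;  M = -8*sqrt(113)/113;  N = 0

Compute the unit normal N̂(u, v) = (8*sin(v)/sqrt(u^2 + 64), -8*cos(v)/sqrt(u^2 + 64), u/sqrt(u^2 + 64)), and the second partials r_uu, r_uv, r_vv. Take dot products:
  L(u, v) = r_uu · N̂ = 0,
  M(u, v) = r_uv · N̂ = -8/sqrt(u^2 + 64),
  N(u, v) = r_vv · N̂ = 0.
Evaluating at (u, v) = (7, 3*pi/5):
  L = 0, M = -8*sqrt(113)/113, N = 0.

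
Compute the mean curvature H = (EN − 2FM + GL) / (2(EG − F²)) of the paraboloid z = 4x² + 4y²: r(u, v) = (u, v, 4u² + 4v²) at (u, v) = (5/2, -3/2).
H = 2184*sqrt(545)/297025

With E = 64*u^2 + 1, F = 64*u*v, G = 64*v^2 + 1, L = 8/sqrt(64*u^2 + 64*v^2 + 1), M = 0, N = 8/sqrt(64*u^2 + 64*v^2 + 1), assemble
  H = (EN − 2FM + GL) / (2(EG − F²)) = 8*(32*u^2 + 32*v^2 + 1)/(64*u^2 + 64*v^2 + 1)^(3/2).
At (u, v) = (5/2, -3/2): H = 2184*sqrt(545)/297025.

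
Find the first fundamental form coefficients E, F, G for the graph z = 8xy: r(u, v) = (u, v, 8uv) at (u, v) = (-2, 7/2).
E = 785;  F = -448;  G = 257

Partials: r_u = (1, 0, 8*v), r_v = (0, 1, 8*u). As functions of (u, v):
  E = r_u · r_u = 64*v^2 + 1,
  F = r_u · r_v = 64*u*v,
  G = r_v · r_v = 64*u^2 + 1.
Evaluating at (u, v) = (-2, 7/2): E = 785, F = -448, G = 257.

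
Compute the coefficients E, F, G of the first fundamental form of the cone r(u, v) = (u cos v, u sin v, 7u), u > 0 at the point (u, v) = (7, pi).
E = 50;  F = 0;  G = 49

Partials: r_u = (cos(v), sin(v), 7), r_v = (-u*sin(v), u*cos(v), 0). As functions of (u, v):
  E = r_u · r_u = 50,
  F = r_u · r_v = 0,
  G = r_v · r_v = u^2.
Evaluating at (u, v) = (7, pi): E = 50, F = 0, G = 49.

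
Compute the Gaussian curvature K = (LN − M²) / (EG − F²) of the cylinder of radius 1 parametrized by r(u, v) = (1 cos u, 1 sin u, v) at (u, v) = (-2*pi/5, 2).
K = 0

Coefficients of the first fundamental form: E = 1, F = 0, G = 1.
Coefficients of the second fundamental form: L = -1, M = 0, N = 0.
Assemble K = (LN − M²)/(EG − F²) = 0. At (u, v) = (-2*pi/5, 2): K = 0.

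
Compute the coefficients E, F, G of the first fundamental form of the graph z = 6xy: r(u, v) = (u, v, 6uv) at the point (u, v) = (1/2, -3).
E = 325;  F = -54;  G = 10

Partials: r_u = (1, 0, 6*v), r_v = (0, 1, 6*u). As functions of (u, v):
  E = r_u · r_u = 36*v^2 + 1,
  F = r_u · r_v = 36*u*v,
  G = r_v · r_v = 36*u^2 + 1.
Evaluating at (u, v) = (1/2, -3): E = 325, F = -54, G = 10.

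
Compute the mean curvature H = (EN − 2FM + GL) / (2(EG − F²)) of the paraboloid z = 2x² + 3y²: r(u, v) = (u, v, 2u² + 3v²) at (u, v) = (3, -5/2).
H = 887*sqrt(370)/136900

With E = 16*u^2 + 1, F = 24*u*v, G = 36*v^2 + 1, L = 4/sqrt(16*u^2 + 36*v^2 + 1), M = 0, N = 6/sqrt(16*u^2 + 36*v^2 + 1), assemble
  H = (EN − 2FM + GL) / (2(EG − F²)) = (48*u^2 + 72*v^2 + 5)/(16*u^2 + 36*v^2 + 1)^(3/2).
At (u, v) = (3, -5/2): H = 887*sqrt(370)/136900.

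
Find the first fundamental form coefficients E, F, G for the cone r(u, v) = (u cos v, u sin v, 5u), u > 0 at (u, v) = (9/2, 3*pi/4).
E = 26;  F = 0;  G = 81/4

Partials: r_u = (cos(v), sin(v), 5), r_v = (-u*sin(v), u*cos(v), 0). As functions of (u, v):
  E = r_u · r_u = 26,
  F = r_u · r_v = 0,
  G = r_v · r_v = u^2.
Evaluating at (u, v) = (9/2, 3*pi/4): E = 26, F = 0, G = 81/4.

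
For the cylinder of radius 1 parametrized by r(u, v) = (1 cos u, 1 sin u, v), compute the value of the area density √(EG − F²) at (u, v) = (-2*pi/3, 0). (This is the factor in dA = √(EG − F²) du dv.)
√(EG − F²)|_{(-2*pi/3, 0)} = 1

E = 1, F = 0, G = 1, so EG − F² = 1. Taking the positive square root: √(EG − F²) = 1. At (u, v) = (-2*pi/3, 0): 1.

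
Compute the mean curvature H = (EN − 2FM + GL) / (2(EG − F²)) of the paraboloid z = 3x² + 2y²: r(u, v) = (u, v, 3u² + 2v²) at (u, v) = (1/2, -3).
H = 65*sqrt(154)/3388

With E = 36*u^2 + 1, F = 24*u*v, G = 16*v^2 + 1, L = 6/sqrt(36*u^2 + 16*v^2 + 1), M = 0, N = 4/sqrt(36*u^2 + 16*v^2 + 1), assemble
  H = (EN − 2FM + GL) / (2(EG − F²)) = (72*u^2 + 48*v^2 + 5)/(36*u^2 + 16*v^2 + 1)^(3/2).
At (u, v) = (1/2, -3): H = 65*sqrt(154)/3388.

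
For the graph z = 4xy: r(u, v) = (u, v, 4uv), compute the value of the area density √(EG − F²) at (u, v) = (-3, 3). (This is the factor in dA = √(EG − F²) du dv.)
√(EG − F²)|_{(-3, 3)} = 17

E = 16*v^2 + 1, F = 16*u*v, G = 16*u^2 + 1, so EG − F² = 16*u^2 + 16*v^2 + 1. Taking the positive square root: √(EG − F²) = sqrt(16*u^2 + 16*v^2 + 1). At (u, v) = (-3, 3): 17.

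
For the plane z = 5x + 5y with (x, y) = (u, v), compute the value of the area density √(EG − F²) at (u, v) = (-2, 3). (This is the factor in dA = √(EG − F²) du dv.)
√(EG − F²)|_{(-2, 3)} = sqrt(51)

E = 26, F = 25, G = 26, so EG − F² = 51. Taking the positive square root: √(EG − F²) = sqrt(51). At (u, v) = (-2, 3): sqrt(51).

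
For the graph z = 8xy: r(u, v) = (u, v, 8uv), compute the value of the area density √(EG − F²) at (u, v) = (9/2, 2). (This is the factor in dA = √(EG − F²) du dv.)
√(EG − F²)|_{(9/2, 2)} = sqrt(1553)

E = 64*v^2 + 1, F = 64*u*v, G = 64*u^2 + 1, so EG − F² = 64*u^2 + 64*v^2 + 1. Taking the positive square root: √(EG − F²) = sqrt(64*u^2 + 64*v^2 + 1). At (u, v) = (9/2, 2): sqrt(1553).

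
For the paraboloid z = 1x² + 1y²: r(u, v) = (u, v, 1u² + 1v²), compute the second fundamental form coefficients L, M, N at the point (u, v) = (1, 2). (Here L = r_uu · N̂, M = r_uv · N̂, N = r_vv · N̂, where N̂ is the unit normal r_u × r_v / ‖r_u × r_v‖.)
L = 2*sqrt(21)/21;  M = 0;  N = 2*sqrt(21)/21

Compute the unit normal N̂(u, v) = (-2*u/sqrt(4*u^2 + 4*v^2 + 1), -2*v/sqrt(4*u^2 + 4*v^2 + 1), 1/sqrt(4*u^2 + 4*v^2 + 1)), and the second partials r_uu, r_uv, r_vv. Take dot products:
  L(u, v) = r_uu · N̂ = 2/sqrt(4*u^2 + 4*v^2 + 1),
  M(u, v) = r_uv · N̂ = 0,
  N(u, v) = r_vv · N̂ = 2/sqrt(4*u^2 + 4*v^2 + 1).
Evaluating at (u, v) = (1, 2):
  L = 2*sqrt(21)/21, M = 0, N = 2*sqrt(21)/21.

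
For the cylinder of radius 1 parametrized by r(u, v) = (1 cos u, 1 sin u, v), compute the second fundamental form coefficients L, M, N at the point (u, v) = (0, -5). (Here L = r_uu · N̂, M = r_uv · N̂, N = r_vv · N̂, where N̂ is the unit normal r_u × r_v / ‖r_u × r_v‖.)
L = -1;  M = 0;  N = 0

Compute the unit normal N̂(u, v) = (cos(u), sin(u), 0), and the second partials r_uu, r_uv, r_vv. Take dot products:
  L(u, v) = r_uu · N̂ = -1,
  M(u, v) = r_uv · N̂ = 0,
  N(u, v) = r_vv · N̂ = 0.
Evaluating at (u, v) = (0, -5):
  L = -1, M = 0, N = 0.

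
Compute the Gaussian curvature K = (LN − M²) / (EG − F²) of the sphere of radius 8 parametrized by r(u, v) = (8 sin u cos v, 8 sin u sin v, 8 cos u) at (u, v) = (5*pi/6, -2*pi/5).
K = 1/64

Coefficients of the first fundamental form: E = 64, F = 0, G = 64*sin(u)^2.
Coefficients of the second fundamental form: L = -8*sin(u)/Abs(sin(u)), M = 0, N = -8*sin(u)^3/Abs(sin(u)).
Assemble K = (LN − M²)/(EG − F²) = 1/64. At (u, v) = (5*pi/6, -2*pi/5): K = 1/64.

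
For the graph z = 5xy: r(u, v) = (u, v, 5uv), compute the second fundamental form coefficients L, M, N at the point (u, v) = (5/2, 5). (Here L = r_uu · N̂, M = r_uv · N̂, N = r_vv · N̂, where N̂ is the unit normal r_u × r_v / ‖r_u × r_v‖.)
L = 0;  M = 10*sqrt(3129)/3129;  N = 0

Compute the unit normal N̂(u, v) = (-5*v/sqrt(25*u^2 + 25*v^2 + 1), -5*u/sqrt(25*u^2 + 25*v^2 + 1), 1/sqrt(25*u^2 + 25*v^2 + 1)), and the second partials r_uu, r_uv, r_vv. Take dot products:
  L(u, v) = r_uu · N̂ = 0,
  M(u, v) = r_uv · N̂ = 5/sqrt(25*u^2 + 25*v^2 + 1),
  N(u, v) = r_vv · N̂ = 0.
Evaluating at (u, v) = (5/2, 5):
  L = 0, M = 10*sqrt(3129)/3129, N = 0.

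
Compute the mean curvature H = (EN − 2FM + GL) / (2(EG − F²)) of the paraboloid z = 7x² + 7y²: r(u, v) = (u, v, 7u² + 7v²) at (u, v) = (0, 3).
H = 12362*sqrt(1765)/3115225

With E = 196*u^2 + 1, F = 196*u*v, G = 196*v^2 + 1, L = 14/sqrt(196*u^2 + 196*v^2 + 1), M = 0, N = 14/sqrt(196*u^2 + 196*v^2 + 1), assemble
  H = (EN − 2FM + GL) / (2(EG − F²)) = 14*(98*u^2 + 98*v^2 + 1)/(196*u^2 + 196*v^2 + 1)^(3/2).
At (u, v) = (0, 3): H = 12362*sqrt(1765)/3115225.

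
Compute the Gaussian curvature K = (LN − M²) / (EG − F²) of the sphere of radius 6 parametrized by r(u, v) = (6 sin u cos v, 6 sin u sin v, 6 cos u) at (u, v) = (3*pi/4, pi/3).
K = 1/36

Coefficients of the first fundamental form: E = 36, F = 0, G = 36*sin(u)^2.
Coefficients of the second fundamental form: L = -6*sin(u)/Abs(sin(u)), M = 0, N = -6*sin(u)^3/Abs(sin(u)).
Assemble K = (LN − M²)/(EG − F²) = 1/36. At (u, v) = (3*pi/4, pi/3): K = 1/36.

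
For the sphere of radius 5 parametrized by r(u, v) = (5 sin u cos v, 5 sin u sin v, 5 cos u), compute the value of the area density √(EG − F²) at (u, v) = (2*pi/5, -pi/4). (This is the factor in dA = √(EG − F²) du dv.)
√(EG − F²)|_{(2*pi/5, -pi/4)} = 25*sqrt(2*sqrt(5) + 10)/4

E = 25, F = 0, G = 25*sin(u)^2, so EG − F² = 625*sin(u)^2. Taking the positive square root: √(EG − F²) = 25*Abs(sin(u)). At (u, v) = (2*pi/5, -pi/4): 25*sqrt(2*sqrt(5) + 10)/4.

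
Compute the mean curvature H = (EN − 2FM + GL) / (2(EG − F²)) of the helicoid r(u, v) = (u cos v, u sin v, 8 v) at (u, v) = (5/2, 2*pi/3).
H = 0

With E = 1, F = 0, G = u^2 + 64, L = 0, M = -8/sqrt(u^2 + 64), N = 0, assemble
  H = (EN − 2FM + GL) / (2(EG − F²)) = 0.
At (u, v) = (5/2, 2*pi/3): H = 0.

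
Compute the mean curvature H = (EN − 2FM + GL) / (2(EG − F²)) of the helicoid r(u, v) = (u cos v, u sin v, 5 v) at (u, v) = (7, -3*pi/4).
H = 0

With E = 1, F = 0, G = u^2 + 25, L = 0, M = -5/sqrt(u^2 + 25), N = 0, assemble
  H = (EN − 2FM + GL) / (2(EG − F²)) = 0.
At (u, v) = (7, -3*pi/4): H = 0.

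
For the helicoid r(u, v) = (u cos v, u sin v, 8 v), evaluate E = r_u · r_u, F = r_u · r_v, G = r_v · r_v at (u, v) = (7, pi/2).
E = 1;  F = 0;  G = 113

Partials: r_u = (cos(v), sin(v), 0), r_v = (-u*sin(v), u*cos(v), 8). As functions of (u, v):
  E = r_u · r_u = 1,
  F = r_u · r_v = 0,
  G = r_v · r_v = u^2 + 64.
Evaluating at (u, v) = (7, pi/2): E = 1, F = 0, G = 113.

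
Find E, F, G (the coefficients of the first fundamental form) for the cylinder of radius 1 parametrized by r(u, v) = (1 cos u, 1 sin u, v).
E = 1;  F = 0;  G = 1

Compute partials: r_u = (-sin(u), cos(u), 0), r_v = (0, 0, 1). Then
  E = r_u · r_u = 1,
  F = r_u · r_v = 0,
  G = r_v · r_v = 1.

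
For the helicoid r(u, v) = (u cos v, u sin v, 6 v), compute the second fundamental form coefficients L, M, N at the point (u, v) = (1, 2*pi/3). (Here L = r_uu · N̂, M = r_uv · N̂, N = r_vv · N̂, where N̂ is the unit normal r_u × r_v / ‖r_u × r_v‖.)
L = 0;  M = -6*sqrt(37)/37;  N = 0

Compute the unit normal N̂(u, v) = (6*sin(v)/sqrt(u^2 + 36), -6*cos(v)/sqrt(u^2 + 36), u/sqrt(u^2 + 36)), and the second partials r_uu, r_uv, r_vv. Take dot products:
  L(u, v) = r_uu · N̂ = 0,
  M(u, v) = r_uv · N̂ = -6/sqrt(u^2 + 36),
  N(u, v) = r_vv · N̂ = 0.
Evaluating at (u, v) = (1, 2*pi/3):
  L = 0, M = -6*sqrt(37)/37, N = 0.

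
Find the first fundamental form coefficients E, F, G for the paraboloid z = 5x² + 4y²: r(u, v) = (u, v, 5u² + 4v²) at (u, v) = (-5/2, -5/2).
E = 626;  F = 500;  G = 401

Partials: r_u = (1, 0, 10*u), r_v = (0, 1, 8*v). As functions of (u, v):
  E = r_u · r_u = 100*u^2 + 1,
  F = r_u · r_v = 80*u*v,
  G = r_v · r_v = 64*v^2 + 1.
Evaluating at (u, v) = (-5/2, -5/2): E = 626, F = 500, G = 401.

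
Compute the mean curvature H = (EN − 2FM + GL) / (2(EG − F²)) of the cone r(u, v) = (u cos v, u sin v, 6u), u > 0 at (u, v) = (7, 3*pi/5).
H = 3*sqrt(37)/259

With E = 37, F = 0, G = u^2, L = 0, M = 0, N = 6*sqrt(37)*u^2/(37*Abs(u)), assemble
  H = (EN − 2FM + GL) / (2(EG − F²)) = 3*sqrt(37)/(37*Abs(u)).
At (u, v) = (7, 3*pi/5): H = 3*sqrt(37)/259.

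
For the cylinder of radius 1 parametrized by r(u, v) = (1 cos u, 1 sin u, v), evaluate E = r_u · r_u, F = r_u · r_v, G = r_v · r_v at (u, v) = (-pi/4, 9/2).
E = 1;  F = 0;  G = 1

Partials: r_u = (-sin(u), cos(u), 0), r_v = (0, 0, 1). As functions of (u, v):
  E = r_u · r_u = 1,
  F = r_u · r_v = 0,
  G = r_v · r_v = 1.
Evaluating at (u, v) = (-pi/4, 9/2): E = 1, F = 0, G = 1.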